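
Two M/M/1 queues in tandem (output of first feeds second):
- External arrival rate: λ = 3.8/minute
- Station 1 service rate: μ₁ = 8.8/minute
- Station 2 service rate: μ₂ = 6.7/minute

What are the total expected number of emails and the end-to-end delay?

By Jackson's theorem, each station behaves as independent M/M/1.
Station 1: ρ₁ = 3.8/8.8 = 0.4318, L₁ = ρ₁/(1-ρ₁) = λ/(μ₁-λ) = 3.8/5.00 = 0.7600
Station 2: ρ₂ = 3.8/6.7 = 0.5672, L₂ = ρ₂/(1-ρ₂) = λ/(μ₂-λ) = 3.8/2.90 = 1.3103
Total: L = L₁ + L₂ = 0.7600 + 1.3103 = 2.0703
W = L/λ = 2.0703/3.8 = 0.5448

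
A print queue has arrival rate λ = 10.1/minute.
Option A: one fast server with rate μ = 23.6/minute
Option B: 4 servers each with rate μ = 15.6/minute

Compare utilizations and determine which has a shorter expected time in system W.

Option A: single server μ = 23.6 (M/M/1)
  ρ_A = 10.1/23.6 = 0.4280
  W_A = 1/(μ-λ) = 1/(23.6-10.1) = 1/13.50 = 0.07407

Option B: 4 servers μ = 15.6 (M/M/4)
  ρ_B = λ/(cμ) = 10.1/(4×15.6) = 0.1619
  Offered load a = λ/μ = cρ = 10.1/15.6 = 0.6474
  P₀ = [ Σₙ₌₀^3 aⁿ/n! + a^4/(4!(1-ρ)) ]⁻¹
  Σ = a^0/0! + a^1/1! + a^2/2! + a^3/3! = 1.0000 + 0.64744 + 0.20959 + 0.045231 = 1.9023
  a^4/(4!(1-ρ)) = 0.1757/(24 × 0.8381) = 0.008735
  P₀ = 1/(1.9023 + 0.008735) = 0.5233
  Lq = P₀·a^4·ρ / (4!(1-ρ)²) = 0.52329 × 0.17571 × 0.16186 / (24 × 0.70248) = 0.0008827
  Wq_B = Lq/λ = 0.0008827/10.1 = 0.00008740
  W_B = Wq_B + 1/μ = 0.00008740 + 0.06410 = 0.06419

Since W_B = 0.06419 < W_A = 0.07407, Option B (multiple servers) has the shorter time in system.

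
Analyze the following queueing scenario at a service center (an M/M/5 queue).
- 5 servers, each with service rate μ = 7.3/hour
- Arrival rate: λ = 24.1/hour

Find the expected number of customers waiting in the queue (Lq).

Traffic intensity: ρ = λ/(cμ) = 24.1/(5×7.3) = 0.6603
Since ρ = 0.6603 < 1, system is stable.
Offered load a = λ/μ = cρ = 24.1/7.3 = 3.3014
P₀ = [ Σₙ₌₀^4 aⁿ/n! + a^5/(5!(1-ρ)) ]⁻¹
Σ = a^0/0! + a^1/1! + a^2/2! + a^3/3! + a^4/4! = 1.0000 + 3.3014 + 5.4495 + 5.9970 + 4.9495 = 20.6974
a^5/(5!(1-ρ)) = 392.1669/(120 × 0.339726) = 9.6197
P₀ = 1/(20.6974 + 9.6197) = 0.03298
Lq = P₀·a^5·ρ / (5!(1-ρ)²) = 0.03298 × 392.1669 × 0.6603 / (120 × 0.1154) = 0.6167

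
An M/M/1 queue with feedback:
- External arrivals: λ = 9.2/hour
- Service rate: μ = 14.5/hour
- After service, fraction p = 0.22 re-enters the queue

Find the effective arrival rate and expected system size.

Effective arrival rate: λ_eff = λ/(1-p) = 9.2/(1-0.22) = 9.2/0.78 = 11.7949
ρ = λ_eff/μ = 11.7949/14.5 = 0.81344
L = ρ/(1-ρ) = 0.81344/(1-0.81344) = 4.3602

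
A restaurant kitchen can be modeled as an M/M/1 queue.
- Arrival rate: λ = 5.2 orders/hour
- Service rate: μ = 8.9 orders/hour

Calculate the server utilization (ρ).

Server utilization: ρ = λ/μ
ρ = 5.2/8.9 = 0.5843
The server is busy 58.43% of the time.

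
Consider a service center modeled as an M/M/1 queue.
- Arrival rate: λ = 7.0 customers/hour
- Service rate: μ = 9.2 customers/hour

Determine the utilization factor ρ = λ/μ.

Server utilization: ρ = λ/μ
ρ = 7.0/9.2 = 0.7609
The server is busy 76.09% of the time.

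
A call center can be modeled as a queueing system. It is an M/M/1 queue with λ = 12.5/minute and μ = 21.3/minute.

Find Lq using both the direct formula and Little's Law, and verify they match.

Method 1 (direct): Lq = λ²/(μ(μ-λ)) = 156.25/(21.3 × 8.80) = 0.8336

Method 2 (Little's Law):
W = 1/(μ-λ) = 1/8.80 = 0.11364
Wq = W - 1/μ = 0.11364 - 0.046948 = 0.06669
Lq = λWq = 12.5 × 0.06669 = 0.8336 ✔ (matches Method 1)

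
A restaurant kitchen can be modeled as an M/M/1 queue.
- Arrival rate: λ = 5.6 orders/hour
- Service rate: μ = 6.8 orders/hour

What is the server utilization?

Server utilization: ρ = λ/μ
ρ = 5.6/6.8 = 0.8235
The server is busy 82.35% of the time.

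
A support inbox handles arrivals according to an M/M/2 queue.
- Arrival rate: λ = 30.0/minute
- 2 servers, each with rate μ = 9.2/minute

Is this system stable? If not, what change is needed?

Stability requires ρ = λ/(cμ) < 1
ρ = 30.0/(2 × 9.2) = 30.0/18.40 = 1.6304
Since 1.6304 ≥ 1, the system is UNSTABLE.
Need c > λ/μ = 30.0/9.2 = 3.26.
Minimum servers needed: c = 4.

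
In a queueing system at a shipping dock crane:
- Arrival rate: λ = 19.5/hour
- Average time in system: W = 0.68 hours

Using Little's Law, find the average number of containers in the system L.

Little's Law: L = λW
L = 19.5 × 0.68 = 13.2600 containers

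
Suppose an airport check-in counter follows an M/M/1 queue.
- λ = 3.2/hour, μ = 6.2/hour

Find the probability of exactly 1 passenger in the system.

ρ = λ/μ = 3.2/6.2 = 0.5161
P(n) = (1-ρ)ρⁿ
P(1) = (1-0.5161) × 0.5161^1
P(1) = 0.4839 × 0.5161
P(1) = 0.2497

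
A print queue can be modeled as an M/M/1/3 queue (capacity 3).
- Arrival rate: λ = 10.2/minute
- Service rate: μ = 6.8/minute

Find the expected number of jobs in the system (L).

ρ = λ/μ = 10.2/6.8 = 1.5000
P₀ = (1-ρ)/(1-ρ^(K+1)) = (1-1.5000)/(1-1.5000^4) = -0.5000/-4.0625 = 0.1231
P_K = P₀×ρ^K = 0.12308 × 1.5000^3 = 0.12308 × 3.3750 = 0.4154
L = ρ[1 - (K+1)ρ^K + Kρ^(K+1)] / [(1-ρ)(1-ρ^(K+1))]
L = 1.5000 × (1 - 4×3.3750 + 3×5.0625) / ((1 - 1.5000) × (1 - 5.0625)) = 1.9846 jobs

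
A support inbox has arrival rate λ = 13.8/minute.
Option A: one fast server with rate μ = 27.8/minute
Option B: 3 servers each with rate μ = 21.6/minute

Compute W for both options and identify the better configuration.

Option A: single server μ = 27.8 (M/M/1)
  ρ_A = 13.8/27.8 = 0.4964
  W_A = 1/(μ-λ) = 1/(27.8-13.8) = 1/14.00 = 0.07143

Option B: 3 servers μ = 21.6 (M/M/3)
  ρ_B = λ/(cμ) = 13.8/(3×21.6) = 0.2130
  Offered load a = λ/μ = cρ = 13.8/21.6 = 0.6389
  P₀ = [ Σₙ₌₀^2 aⁿ/n! + a^3/(3!(1-ρ)) ]⁻¹
  Σ = a^0/0! + a^1/1! + a^2/2! = 1.0000 + 0.6389 + 0.2041 = 1.8430
  a^3/(3!(1-ρ)) = 0.26078/(6 × 0.78704) = 0.05522
  P₀ = 1/(1.8430 + 0.05522) = 0.5268
  Lq = P₀·a^3·ρ / (3!(1-ρ)²) = 0.52681 × 0.26078 × 0.21296 / (6 × 0.61943) = 0.007872
  Wq_B = Lq/λ = 0.007872/13.8 = 0.0005704
  W_B = Wq_B + 1/μ = 0.0005704 + 0.04630 = 0.04687

Since W_B = 0.04687 < W_A = 0.07143, Option B (multiple servers) has the shorter time in system.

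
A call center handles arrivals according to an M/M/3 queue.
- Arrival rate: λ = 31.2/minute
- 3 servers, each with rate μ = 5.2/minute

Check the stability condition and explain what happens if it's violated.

Stability requires ρ = λ/(cμ) < 1
ρ = 31.2/(3 × 5.2) = 31.2/15.60 = 2.0000
Since 2.0000 ≥ 1, the system is UNSTABLE.
Need c > λ/μ = 31.2/5.2 = 6.00.
Minimum servers needed: c = 7.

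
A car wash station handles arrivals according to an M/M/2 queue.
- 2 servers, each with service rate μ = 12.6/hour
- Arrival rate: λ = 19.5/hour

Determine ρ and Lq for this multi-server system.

Traffic intensity: ρ = λ/(cμ) = 19.5/(2×12.6) = 0.7738
Since ρ = 0.7738 < 1, system is stable.
Offered load a = λ/μ = cρ = 19.5/12.6 = 1.5476
P₀ = [ Σₙ₌₀^1 aⁿ/n! + a^2/(2!(1-ρ)) ]⁻¹
Σ = a^0/0! + a^1/1! = 1.0000 + 1.5476 = 2.5476
a^2/(2!(1-ρ)) = 2.39512/(2 × 0.226190) = 5.2945
P₀ = 1/(2.5476 + 5.2945) = 0.1275
Lq = P₀·a^2·ρ / (2!(1-ρ)²) = 0.12752 × 2.3951 × 0.77381 / (2 × 0.051162) = 2.3097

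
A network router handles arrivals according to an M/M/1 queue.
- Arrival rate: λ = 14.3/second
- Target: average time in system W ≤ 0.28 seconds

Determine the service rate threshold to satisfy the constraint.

For M/M/1: W = 1/(μ-λ)
Need W ≤ 0.28, so 1/(μ-λ) ≤ 0.28
μ - λ ≥ 1/0.28 = 3.5714
μ ≥ 14.3 + 3.5714 = 17.8714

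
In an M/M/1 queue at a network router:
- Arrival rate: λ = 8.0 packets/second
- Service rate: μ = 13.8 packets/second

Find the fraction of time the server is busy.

Server utilization: ρ = λ/μ
ρ = 8.0/13.8 = 0.5797
The server is busy 57.97% of the time.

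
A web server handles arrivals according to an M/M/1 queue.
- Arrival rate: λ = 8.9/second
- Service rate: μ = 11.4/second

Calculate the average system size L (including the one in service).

ρ = λ/μ = 8.9/11.4 = 0.7807
For M/M/1: L = λ/(μ-λ)
L = 8.9/(11.4-8.9) = 8.9/2.50
L = 3.5600 requests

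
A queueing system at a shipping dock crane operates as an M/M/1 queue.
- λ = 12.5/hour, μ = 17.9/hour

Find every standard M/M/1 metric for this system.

Step 1: ρ = λ/μ = 12.5/17.9 = 0.6983
Step 2: L = λ/(μ-λ) = 12.5/5.40 = 2.3148
Step 3: Lq = λ²/(μ(μ-λ)) = 156.25/(17.9×5.40) = 1.6165
Step 4: W = 1/(μ-λ) = 1/5.40 = 0.185185
Step 5: Wq = λ/(μ(μ-λ)) = 12.5/(17.9×5.40) = 0.1293
Step 6: P(0) = 1-ρ = 0.3017
Verify: L = λW = 12.5×0.185185 = 2.3148 ✔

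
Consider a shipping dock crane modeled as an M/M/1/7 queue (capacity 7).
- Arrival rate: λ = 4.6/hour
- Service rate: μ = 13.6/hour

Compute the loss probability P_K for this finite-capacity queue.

ρ = λ/μ = 4.6/13.6 = 0.338235
P₀ = (1-ρ)/(1-ρ^(K+1)) = (1-0.338235)/(1-0.338235^8) = 0.6618/0.9998 = 0.6619
P_K = P₀×ρ^K = 0.6619 × 0.338235^7 = 0.6619 × 0.0005064 = 0.0003352
Blocking probability = 0.03352%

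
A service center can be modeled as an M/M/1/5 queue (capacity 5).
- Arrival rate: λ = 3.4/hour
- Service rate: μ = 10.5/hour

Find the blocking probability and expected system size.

ρ = λ/μ = 3.4/10.5 = 0.3238
P₀ = (1-ρ)/(1-ρ^(K+1)) = (1-0.3238)/(1-0.3238^6) = 0.6762/0.9988 = 0.6770
P_K = P₀×ρ^K = 0.67698 × 0.3238^5 = 0.67698 × 0.0035595 = 0.002410
Blocking probability P_5 = 0.002410 (0.24%)
L = ρ[1 - (K+1)ρ^K + Kρ^(K+1)] / [(1-ρ)(1-ρ^(K+1))]
L = 0.3238 × (1 - 6×0.003559 + 5×0.001153) / ((1 - 0.3238) × (1 - 0.001153)) = 0.4719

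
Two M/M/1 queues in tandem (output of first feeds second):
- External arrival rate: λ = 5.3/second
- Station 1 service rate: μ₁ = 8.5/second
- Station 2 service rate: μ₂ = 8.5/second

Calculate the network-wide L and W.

By Jackson's theorem, each station behaves as independent M/M/1.
Station 1: ρ₁ = 5.3/8.5 = 0.6235, L₁ = ρ₁/(1-ρ₁) = λ/(μ₁-λ) = 5.3/3.20 = 1.65625
Station 2: ρ₂ = 5.3/8.5 = 0.6235, L₂ = ρ₂/(1-ρ₂) = λ/(μ₂-λ) = 5.3/3.20 = 1.65625
Total: L = L₁ + L₂ = 1.65625 + 1.65625 = 3.3125
W = L/λ = 3.3125/5.3 = 0.6250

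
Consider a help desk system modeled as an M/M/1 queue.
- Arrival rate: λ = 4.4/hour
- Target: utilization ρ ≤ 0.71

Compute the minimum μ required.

ρ = λ/μ, so μ = λ/ρ
μ ≥ 4.4/0.71 = 6.1972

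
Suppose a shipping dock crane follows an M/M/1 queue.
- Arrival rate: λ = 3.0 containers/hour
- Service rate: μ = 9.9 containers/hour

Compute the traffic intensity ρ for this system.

Server utilization: ρ = λ/μ
ρ = 3.0/9.9 = 0.3030
The server is busy 30.30% of the time.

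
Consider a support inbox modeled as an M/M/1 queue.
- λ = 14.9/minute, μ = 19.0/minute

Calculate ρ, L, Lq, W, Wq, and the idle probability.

Step 1: ρ = λ/μ = 14.9/19.0 = 0.7842
Step 2: L = λ/(μ-λ) = 14.9/4.10 = 3.6341
Step 3: Lq = λ²/(μ(μ-λ)) = 222.01/(19.0×4.10) = 2.8499
Step 4: W = 1/(μ-λ) = 1/4.10 = 0.2439
Step 5: Wq = λ/(μ(μ-λ)) = 14.9/(19.0×4.10) = 0.1913
Step 6: P(0) = 1-ρ = 0.2158
Verify: L = λW = 14.9×0.2439 = 3.6341 ✔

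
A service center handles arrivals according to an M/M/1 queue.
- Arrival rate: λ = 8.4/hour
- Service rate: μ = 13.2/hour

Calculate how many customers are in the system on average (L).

ρ = λ/μ = 8.4/13.2 = 0.6364
For M/M/1: L = λ/(μ-λ)
L = 8.4/(13.2-8.4) = 8.4/4.80
L = 1.7500 customers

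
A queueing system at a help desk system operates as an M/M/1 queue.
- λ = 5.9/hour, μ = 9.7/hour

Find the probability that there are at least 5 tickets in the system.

ρ = λ/μ = 5.9/9.7 = 0.608247
P(N ≥ n) = ρⁿ
P(N ≥ 5) = 0.608247^5
P(N ≥ 5) = 0.08325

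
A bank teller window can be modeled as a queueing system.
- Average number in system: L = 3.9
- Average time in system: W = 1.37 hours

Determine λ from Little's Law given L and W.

Little's Law: L = λW, so λ = L/W
λ = 3.9/1.37 = 2.8467 transactions/hour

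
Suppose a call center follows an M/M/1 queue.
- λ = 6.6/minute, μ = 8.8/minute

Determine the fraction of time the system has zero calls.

ρ = λ/μ = 6.6/8.8 = 0.7500
P(0) = 1 - ρ = 1 - 0.7500 = 0.2500
The server is idle 25.00% of the time.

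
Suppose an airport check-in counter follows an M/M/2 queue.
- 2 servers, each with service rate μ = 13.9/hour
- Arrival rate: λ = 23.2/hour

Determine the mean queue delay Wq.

Traffic intensity: ρ = λ/(cμ) = 23.2/(2×13.9) = 0.8345
Since ρ = 0.8345 < 1, system is stable.
Offered load a = λ/μ = cρ = 23.2/13.9 = 1.6691
P₀ = [ Σₙ₌₀^1 aⁿ/n! + a^2/(2!(1-ρ)) ]⁻¹
Σ = a^0/0! + a^1/1! = 1.0000 + 1.6691 = 2.6691
a^2/(2!(1-ρ)) = 2.78578/(2 × 0.165468) = 8.4179
P₀ = 1/(2.6691 + 8.4179) = 0.09020
Lq = P₀·a^2·ρ / (2!(1-ρ)²) = 0.09020 × 2.7858 × 0.8345 / (2 × 0.02738) = 3.8293
Wq = Lq/λ = 3.8293/23.2 = 0.1651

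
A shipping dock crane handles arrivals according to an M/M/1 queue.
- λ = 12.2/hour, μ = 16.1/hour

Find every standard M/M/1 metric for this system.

Step 1: ρ = λ/μ = 12.2/16.1 = 0.7578
Step 2: L = λ/(μ-λ) = 12.2/3.90 = 3.1282
Step 3: Lq = λ²/(μ(μ-λ)) = 148.84/(16.1×3.90) = 2.3704
Step 4: W = 1/(μ-λ) = 1/3.90 = 0.25641
Step 5: Wq = λ/(μ(μ-λ)) = 12.2/(16.1×3.90) = 0.1943
Step 6: P(0) = 1-ρ = 0.2422
Verify: L = λW = 12.2×0.25641 = 3.1282 ✔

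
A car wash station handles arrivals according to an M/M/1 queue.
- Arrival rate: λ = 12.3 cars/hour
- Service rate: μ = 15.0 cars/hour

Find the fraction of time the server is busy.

Server utilization: ρ = λ/μ
ρ = 12.3/15.0 = 0.8200
The server is busy 82.00% of the time.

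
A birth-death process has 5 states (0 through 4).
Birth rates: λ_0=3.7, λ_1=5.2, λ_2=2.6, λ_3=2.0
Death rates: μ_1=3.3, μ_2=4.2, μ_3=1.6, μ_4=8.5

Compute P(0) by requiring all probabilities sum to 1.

Ratios P(n)/P(0) = (λ₀···λₙ₋₁)/(μ₁···μₙ):
P(1)/P(0) = (3.7)/(3.3) = 1.12121
P(2)/P(0) = (3.7×5.2)/(3.3×4.2) = 1.38817
P(3)/P(0) = (3.7×5.2×2.6)/(3.3×4.2×1.6) = 2.25577
P(4)/P(0) = (3.7×5.2×2.6×2.0)/(3.3×4.2×1.6×8.5) = 0.530770

Normalization: ∑ P(n) = 1
P(0) × (1.00000 + 1.12121 + 1.38817 + 2.25577 + 0.530770) = 1
P(0) × 6.2959 = 1
P(0) = 1/6.2959 = 0.1588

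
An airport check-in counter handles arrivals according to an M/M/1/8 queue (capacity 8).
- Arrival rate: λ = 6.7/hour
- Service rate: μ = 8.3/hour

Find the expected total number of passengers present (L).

ρ = λ/μ = 6.7/8.3 = 0.80723
P₀ = (1-ρ)/(1-ρ^(K+1)) = (1-0.80723)/(1-0.80723^9) = 0.1928/0.8545 = 0.2256
P_K = P₀×ρ^K = 0.22560 × 0.80723^8 = 0.22560 × 0.18029 = 0.04067
L = ρ[1 - (K+1)ρ^K + Kρ^(K+1)] / [(1-ρ)(1-ρ^(K+1))]
L = 0.80723 × (1 - 9×0.180293 + 8×0.145538) / ((1 - 0.80723) × (1 - 0.145538)) = 2.6546 passengers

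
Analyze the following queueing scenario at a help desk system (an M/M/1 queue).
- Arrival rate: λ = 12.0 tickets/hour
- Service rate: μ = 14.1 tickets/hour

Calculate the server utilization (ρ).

Server utilization: ρ = λ/μ
ρ = 12.0/14.1 = 0.8511
The server is busy 85.11% of the time.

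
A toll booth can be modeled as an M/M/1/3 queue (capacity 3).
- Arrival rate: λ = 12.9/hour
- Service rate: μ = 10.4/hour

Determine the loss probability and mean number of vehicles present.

ρ = λ/μ = 12.9/10.4 = 1.2404
P₀ = (1-ρ)/(1-ρ^(K+1)) = (1-1.2404)/(1-1.2404^4) = -0.2404/-1.3673 = 0.1758
P_K = P₀×ρ^K = 0.17583 × 1.2404^3 = 0.17583 × 1.9085 = 0.3356
Blocking probability P_3 = 0.3356 (33.56%)
L = ρ[1 - (K+1)ρ^K + Kρ^(K+1)] / [(1-ρ)(1-ρ^(K+1))]
L = 1.2404 × (1 - 4×1.908470 + 3×2.367266) / ((1 - 1.2404) × (1 - 2.367266)) = 1.7658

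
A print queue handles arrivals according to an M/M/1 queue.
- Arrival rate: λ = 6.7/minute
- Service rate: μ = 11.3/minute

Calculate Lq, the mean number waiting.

ρ = λ/μ = 6.7/11.3 = 0.5929
For M/M/1: Lq = λ²/(μ(μ-λ))
Lq = 44.89/(11.3 × 4.60)
Lq = 0.8636 jobs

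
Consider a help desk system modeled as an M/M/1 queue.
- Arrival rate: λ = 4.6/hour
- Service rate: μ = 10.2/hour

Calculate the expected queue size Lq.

ρ = λ/μ = 4.6/10.2 = 0.4510
For M/M/1: Lq = λ²/(μ(μ-λ))
Lq = 21.16/(10.2 × 5.60)
Lq = 0.3704 tickets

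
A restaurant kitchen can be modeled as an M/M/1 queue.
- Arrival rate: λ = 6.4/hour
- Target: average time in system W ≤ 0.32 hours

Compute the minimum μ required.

For M/M/1: W = 1/(μ-λ)
Need W ≤ 0.32, so 1/(μ-λ) ≤ 0.32
μ - λ ≥ 1/0.32 = 3.1250
μ ≥ 6.4 + 3.1250 = 9.5250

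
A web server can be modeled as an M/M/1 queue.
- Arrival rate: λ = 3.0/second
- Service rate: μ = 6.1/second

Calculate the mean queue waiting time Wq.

First, compute utilization: ρ = λ/μ = 3.0/6.1 = 0.4918
For M/M/1: Wq = λ/(μ(μ-λ))
Wq = 3.0/(6.1 × (6.1-3.0))
Wq = 3.0/(6.1 × 3.10)
Wq = 0.1586 seconds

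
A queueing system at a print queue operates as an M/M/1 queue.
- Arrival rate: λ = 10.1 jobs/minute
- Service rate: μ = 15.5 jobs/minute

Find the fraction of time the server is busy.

Server utilization: ρ = λ/μ
ρ = 10.1/15.5 = 0.6516
The server is busy 65.16% of the time.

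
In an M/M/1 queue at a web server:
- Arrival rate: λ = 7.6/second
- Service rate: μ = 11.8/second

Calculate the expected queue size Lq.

ρ = λ/μ = 7.6/11.8 = 0.6441
For M/M/1: Lq = λ²/(μ(μ-λ))
Lq = 57.76/(11.8 × 4.20)
Lq = 1.1655 requests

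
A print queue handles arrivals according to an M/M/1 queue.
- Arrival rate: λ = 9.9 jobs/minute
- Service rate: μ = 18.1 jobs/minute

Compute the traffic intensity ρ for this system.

Server utilization: ρ = λ/μ
ρ = 9.9/18.1 = 0.5470
The server is busy 54.70% of the time.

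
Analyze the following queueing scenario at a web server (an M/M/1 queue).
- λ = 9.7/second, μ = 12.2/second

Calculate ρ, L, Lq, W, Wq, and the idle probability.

Step 1: ρ = λ/μ = 9.7/12.2 = 0.7951
Step 2: L = λ/(μ-λ) = 9.7/2.50 = 3.8800
Step 3: Lq = λ²/(μ(μ-λ)) = 94.09/(12.2×2.50) = 3.0849
Step 4: W = 1/(μ-λ) = 1/2.50 = 0.4000
Step 5: Wq = λ/(μ(μ-λ)) = 9.7/(12.2×2.50) = 0.3180
Step 6: P(0) = 1-ρ = 0.2049
Verify: L = λW = 9.7×0.4000 = 3.8800 ✔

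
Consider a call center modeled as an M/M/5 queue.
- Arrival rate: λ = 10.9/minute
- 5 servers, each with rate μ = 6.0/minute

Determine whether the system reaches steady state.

Stability requires ρ = λ/(cμ) < 1
ρ = 10.9/(5 × 6.0) = 10.9/30.00 = 0.3633
Since 0.3633 < 1, the system is STABLE.
The servers are busy 36.33% of the time.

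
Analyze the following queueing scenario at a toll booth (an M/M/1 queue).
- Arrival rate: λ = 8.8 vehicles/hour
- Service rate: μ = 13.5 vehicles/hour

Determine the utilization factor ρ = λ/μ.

Server utilization: ρ = λ/μ
ρ = 8.8/13.5 = 0.6519
The server is busy 65.19% of the time.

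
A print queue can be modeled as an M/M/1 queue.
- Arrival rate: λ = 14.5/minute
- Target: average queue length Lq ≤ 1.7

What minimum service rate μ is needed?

For M/M/1: Lq = λ²/(μ(μ-λ))
Need Lq ≤ 1.7, i.e. μ(μ-λ) ≥ λ²/1.7
μ² - 14.5μ - 210.25/1.7 ≥ 0  →  μ² - 14.5μ - 123.67647 ≥ 0
Quadratic formula (positive root): μ = [λ + √(λ² + 4×123.67647)]/2
Discriminant: 210.25 + 4×123.67647 = 704.9559, √704.9559 = 26.5510
μ ≥ (14.5 + 26.5510)/2 = 20.5255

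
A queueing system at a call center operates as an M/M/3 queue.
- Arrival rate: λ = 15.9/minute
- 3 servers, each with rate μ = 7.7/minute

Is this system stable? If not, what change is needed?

Stability requires ρ = λ/(cμ) < 1
ρ = 15.9/(3 × 7.7) = 15.9/23.10 = 0.6883
Since 0.6883 < 1, the system is STABLE.
The servers are busy 68.83% of the time.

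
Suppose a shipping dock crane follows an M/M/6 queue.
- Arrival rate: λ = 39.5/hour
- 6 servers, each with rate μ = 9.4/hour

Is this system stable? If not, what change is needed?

Stability requires ρ = λ/(cμ) < 1
ρ = 39.5/(6 × 9.4) = 39.5/56.40 = 0.7004
Since 0.7004 < 1, the system is STABLE.
The servers are busy 70.04% of the time.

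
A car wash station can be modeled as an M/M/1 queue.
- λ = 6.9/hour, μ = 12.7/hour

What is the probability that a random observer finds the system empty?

ρ = λ/μ = 6.9/12.7 = 0.5433
P(0) = 1 - ρ = 1 - 0.5433 = 0.4567
The server is idle 45.67% of the time.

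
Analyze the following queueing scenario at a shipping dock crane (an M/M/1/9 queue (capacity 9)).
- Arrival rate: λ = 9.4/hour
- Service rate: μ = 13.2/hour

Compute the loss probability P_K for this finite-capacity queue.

ρ = λ/μ = 9.4/13.2 = 0.71212
P₀ = (1-ρ)/(1-ρ^(K+1)) = (1-0.71212)/(1-0.71212^10) = 0.2879/0.9665 = 0.2979
P_K = P₀×ρ^K = 0.2979 × 0.71212^9 = 0.2979 × 0.04710 = 0.01403
Blocking probability = 1.40%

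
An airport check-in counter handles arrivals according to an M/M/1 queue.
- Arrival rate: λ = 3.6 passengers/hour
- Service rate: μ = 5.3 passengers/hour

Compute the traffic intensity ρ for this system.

Server utilization: ρ = λ/μ
ρ = 3.6/5.3 = 0.6792
The server is busy 67.92% of the time.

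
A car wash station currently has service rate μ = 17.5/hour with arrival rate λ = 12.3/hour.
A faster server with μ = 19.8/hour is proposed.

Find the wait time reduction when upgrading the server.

System 1: ρ₁ = 12.3/17.5 = 0.7029, W₁ = 1/(17.5-12.3) = 0.19231
System 2: ρ₂ = 12.3/19.8 = 0.6212, W₂ = 1/(19.8-12.3) = 0.13333
Improvement: (W₁-W₂)/W₁ = (0.19231-0.13333)/0.19231 = 30.67%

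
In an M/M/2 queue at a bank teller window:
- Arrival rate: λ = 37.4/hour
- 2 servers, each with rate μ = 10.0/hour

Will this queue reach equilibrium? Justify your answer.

Stability requires ρ = λ/(cμ) < 1
ρ = 37.4/(2 × 10.0) = 37.4/20.00 = 1.8700
Since 1.8700 ≥ 1, the system is UNSTABLE.
Need c > λ/μ = 37.4/10.0 = 3.74.
Minimum servers needed: c = 4.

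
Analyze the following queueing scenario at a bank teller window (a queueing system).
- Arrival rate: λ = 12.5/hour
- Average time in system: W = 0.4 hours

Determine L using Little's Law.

Little's Law: L = λW
L = 12.5 × 0.4 = 5.0000 transactions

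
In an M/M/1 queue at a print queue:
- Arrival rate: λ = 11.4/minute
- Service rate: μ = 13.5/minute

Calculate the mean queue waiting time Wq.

First, compute utilization: ρ = λ/μ = 11.4/13.5 = 0.8444
For M/M/1: Wq = λ/(μ(μ-λ))
Wq = 11.4/(13.5 × (13.5-11.4))
Wq = 11.4/(13.5 × 2.10)
Wq = 0.4021 minutes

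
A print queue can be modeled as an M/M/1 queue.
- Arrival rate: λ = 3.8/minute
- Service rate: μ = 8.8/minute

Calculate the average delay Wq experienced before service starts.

First, compute utilization: ρ = λ/μ = 3.8/8.8 = 0.4318
For M/M/1: Wq = λ/(μ(μ-λ))
Wq = 3.8/(8.8 × (8.8-3.8))
Wq = 3.8/(8.8 × 5.00)
Wq = 0.08636 minutes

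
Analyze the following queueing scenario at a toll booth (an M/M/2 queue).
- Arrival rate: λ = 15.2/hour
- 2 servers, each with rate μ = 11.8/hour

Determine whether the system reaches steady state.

Stability requires ρ = λ/(cμ) < 1
ρ = 15.2/(2 × 11.8) = 15.2/23.60 = 0.6441
Since 0.6441 < 1, the system is STABLE.
The servers are busy 64.41% of the time.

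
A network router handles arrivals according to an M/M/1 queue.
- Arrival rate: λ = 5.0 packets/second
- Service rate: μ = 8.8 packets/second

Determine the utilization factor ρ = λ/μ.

Server utilization: ρ = λ/μ
ρ = 5.0/8.8 = 0.5682
The server is busy 56.82% of the time.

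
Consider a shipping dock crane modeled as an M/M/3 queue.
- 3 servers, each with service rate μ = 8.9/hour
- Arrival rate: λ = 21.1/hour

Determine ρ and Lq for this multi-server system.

Traffic intensity: ρ = λ/(cμ) = 21.1/(3×8.9) = 0.7903
Since ρ = 0.7903 < 1, system is stable.
Offered load a = λ/μ = cρ = 21.1/8.9 = 2.3708
P₀ = [ Σₙ₌₀^2 aⁿ/n! + a^3/(3!(1-ρ)) ]⁻¹
Σ = a^0/0! + a^1/1! + a^2/2! = 1.0000 + 2.3708 + 2.8103 = 6.1811
a^3/(3!(1-ρ)) = 13.32531/(6 × 0.2097378) = 10.5889
P₀ = 1/(6.1811 + 10.5889) = 0.05963
Lq = P₀·a^3·ρ / (3!(1-ρ)²) = 0.059630 × 13.3253 × 0.79026 / (6 × 0.043990) = 2.3791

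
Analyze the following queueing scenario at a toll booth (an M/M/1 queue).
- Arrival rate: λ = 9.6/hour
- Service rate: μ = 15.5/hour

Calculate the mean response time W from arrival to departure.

First, compute utilization: ρ = λ/μ = 9.6/15.5 = 0.6194
For M/M/1: W = 1/(μ-λ)
W = 1/(15.5-9.6) = 1/5.90
W = 0.1695 hours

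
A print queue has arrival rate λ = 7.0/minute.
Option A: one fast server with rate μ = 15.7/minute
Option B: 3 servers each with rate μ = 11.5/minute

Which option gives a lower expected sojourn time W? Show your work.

Option A: single server μ = 15.7 (M/M/1)
  ρ_A = 7.0/15.7 = 0.4459
  W_A = 1/(μ-λ) = 1/(15.7-7.0) = 1/8.70 = 0.1149

Option B: 3 servers μ = 11.5 (M/M/3)
  ρ_B = λ/(cμ) = 7.0/(3×11.5) = 0.2029
  Offered load a = λ/μ = cρ = 7.0/11.5 = 0.6087
  P₀ = [ Σₙ₌₀^2 aⁿ/n! + a^3/(3!(1-ρ)) ]⁻¹
  Σ = a^0/0! + a^1/1! + a^2/2! = 1.0000 + 0.6087 + 0.1853 = 1.7940
  a^3/(3!(1-ρ)) = 0.22553/(6 × 0.79710) = 0.04716
  P₀ = 1/(1.79395 + 0.0471559) = 0.5432
  Lq = P₀·a^3·ρ / (3!(1-ρ)²) = 0.54315 × 0.22553 × 0.20290 / (6 × 0.63537) = 0.006520
  Wq_B = Lq/λ = 0.006520/7.0 = 0.0009314
  W_B = Wq_B + 1/μ = 0.0009314 + 0.08696 = 0.08789

Since W_B = 0.08789 < W_A = 0.1149, Option B (multiple servers) has the shorter time in system.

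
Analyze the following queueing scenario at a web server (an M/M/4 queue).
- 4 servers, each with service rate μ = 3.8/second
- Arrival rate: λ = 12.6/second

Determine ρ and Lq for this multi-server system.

Traffic intensity: ρ = λ/(cμ) = 12.6/(4×3.8) = 0.8289
Since ρ = 0.8289 < 1, system is stable.
Offered load a = λ/μ = cρ = 12.6/3.8 = 3.3158
P₀ = [ Σₙ₌₀^3 aⁿ/n! + a^4/(4!(1-ρ)) ]⁻¹
Σ = a^0/0! + a^1/1! + a^2/2! + a^3/3! = 1.0000 + 3.3158 + 5.4972 + 6.0759 = 15.8889
a^4/(4!(1-ρ)) = 120.8781/(24 × 0.1710526) = 29.4447
P₀ = 1/(15.8889 + 29.4447) = 0.02206
Lq = P₀·a^4·ρ / (4!(1-ρ)²) = 0.0220587 × 120.8781 × 0.828947 / (24 × 0.0292590) = 3.1476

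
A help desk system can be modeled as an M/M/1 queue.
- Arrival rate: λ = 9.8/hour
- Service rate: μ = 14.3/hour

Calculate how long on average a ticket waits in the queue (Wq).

First, compute utilization: ρ = λ/μ = 9.8/14.3 = 0.6853
For M/M/1: Wq = λ/(μ(μ-λ))
Wq = 9.8/(14.3 × (14.3-9.8))
Wq = 9.8/(14.3 × 4.50)
Wq = 0.1523 hours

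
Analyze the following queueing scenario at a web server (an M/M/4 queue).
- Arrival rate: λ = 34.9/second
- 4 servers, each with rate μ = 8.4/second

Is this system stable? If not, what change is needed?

Stability requires ρ = λ/(cμ) < 1
ρ = 34.9/(4 × 8.4) = 34.9/33.60 = 1.0387
Since 1.0387 ≥ 1, the system is UNSTABLE.
Need c > λ/μ = 34.9/8.4 = 4.15.
Minimum servers needed: c = 5.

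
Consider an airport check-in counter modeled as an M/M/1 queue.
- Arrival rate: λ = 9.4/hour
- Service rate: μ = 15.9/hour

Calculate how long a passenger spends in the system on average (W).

First, compute utilization: ρ = λ/μ = 9.4/15.9 = 0.5912
For M/M/1: W = 1/(μ-λ)
W = 1/(15.9-9.4) = 1/6.50
W = 0.1538 hours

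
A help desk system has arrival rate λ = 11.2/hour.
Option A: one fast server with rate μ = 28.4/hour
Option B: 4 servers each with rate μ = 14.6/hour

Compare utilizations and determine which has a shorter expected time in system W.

Option A: single server μ = 28.4 (M/M/1)
  ρ_A = 11.2/28.4 = 0.3944
  W_A = 1/(μ-λ) = 1/(28.4-11.2) = 1/17.20 = 0.05814

Option B: 4 servers μ = 14.6 (M/M/4)
  ρ_B = λ/(cμ) = 11.2/(4×14.6) = 0.1918
  Offered load a = λ/μ = cρ = 11.2/14.6 = 0.7671
  P₀ = [ Σₙ₌₀^3 aⁿ/n! + a^4/(4!(1-ρ)) ]⁻¹
  Σ = a^0/0! + a^1/1! + a^2/2! + a^3/3! = 1.0000 + 0.76712 + 0.29424 + 0.075239 = 2.1366
  a^4/(4!(1-ρ)) = 0.3463/(24 × 0.8082) = 0.01785
  P₀ = 1/(2.1366 + 0.01785) = 0.4642
  Lq = P₀·a^4·ρ / (4!(1-ρ)²) = 0.46415 × 0.34631 × 0.19178 / (24 × 0.65322) = 0.001966
  Wq_B = Lq/λ = 0.0019663/11.2 = 0.0001756
  W_B = Wq_B + 1/μ = 0.0001756 + 0.06849 = 0.06867

Since W_A = 0.05814 < W_B = 0.06867, Option A (single fast server) has the shorter time in system.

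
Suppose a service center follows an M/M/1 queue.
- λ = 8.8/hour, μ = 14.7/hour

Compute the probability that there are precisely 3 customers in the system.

ρ = λ/μ = 8.8/14.7 = 0.59864
P(n) = (1-ρ)ρⁿ
P(3) = (1-0.59864) × 0.59864^3
P(3) = 0.401360 × 0.214535
P(3) = 0.08611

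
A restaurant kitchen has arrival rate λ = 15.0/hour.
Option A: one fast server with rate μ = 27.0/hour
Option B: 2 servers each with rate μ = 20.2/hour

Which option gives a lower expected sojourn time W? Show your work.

Option A: single server μ = 27.0 (M/M/1)
  ρ_A = 15.0/27.0 = 0.5556
  W_A = 1/(μ-λ) = 1/(27.0-15.0) = 1/12.00 = 0.08333

Option B: 2 servers μ = 20.2 (M/M/2)
  ρ_B = λ/(cμ) = 15.0/(2×20.2) = 0.3713
  Offered load a = λ/μ = cρ = 15.0/20.2 = 0.7426
  P₀ = [ Σₙ₌₀^1 aⁿ/n! + a^2/(2!(1-ρ)) ]⁻¹
  Σ = a^0/0! + a^1/1! = 1.0000 + 0.7426 = 1.7426
  a^2/(2!(1-ρ)) = 0.5514/(2 × 0.6287) = 0.4385
  P₀ = 1/(1.7426 + 0.4385) = 0.4585
  Lq = P₀·a^2·ρ / (2!(1-ρ)²) = 0.4585 × 0.5514 × 0.3713 / (2 × 0.3953) = 0.1187
  Wq_B = Lq/λ = 0.11874/15.0 = 0.007916
  W_B = Wq_B + 1/μ = 0.007916 + 0.04950 = 0.05742

Since W_B = 0.05742 < W_A = 0.08333, Option B (multiple servers) has the shorter time in system.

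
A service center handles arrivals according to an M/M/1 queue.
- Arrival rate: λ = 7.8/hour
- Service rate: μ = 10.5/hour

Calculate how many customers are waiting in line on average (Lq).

ρ = λ/μ = 7.8/10.5 = 0.7429
For M/M/1: Lq = λ²/(μ(μ-λ))
Lq = 60.84/(10.5 × 2.70)
Lq = 2.1460 customers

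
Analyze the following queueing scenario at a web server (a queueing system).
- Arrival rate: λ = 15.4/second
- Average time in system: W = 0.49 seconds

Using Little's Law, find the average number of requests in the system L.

Little's Law: L = λW
L = 15.4 × 0.49 = 7.5460 requests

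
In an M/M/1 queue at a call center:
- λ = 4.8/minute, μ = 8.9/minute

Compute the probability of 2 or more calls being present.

ρ = λ/μ = 4.8/8.9 = 0.53933
P(N ≥ n) = ρⁿ
P(N ≥ 2) = 0.53933^2
P(N ≥ 2) = 0.2909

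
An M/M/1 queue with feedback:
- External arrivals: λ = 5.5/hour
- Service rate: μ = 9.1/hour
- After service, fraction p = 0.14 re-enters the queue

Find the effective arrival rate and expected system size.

Effective arrival rate: λ_eff = λ/(1-p) = 5.5/(1-0.14) = 5.5/0.86 = 6.39535
ρ = λ_eff/μ = 6.39535/9.1 = 0.70279
L = ρ/(1-ρ) = 0.70279/(1-0.70279) = 2.3646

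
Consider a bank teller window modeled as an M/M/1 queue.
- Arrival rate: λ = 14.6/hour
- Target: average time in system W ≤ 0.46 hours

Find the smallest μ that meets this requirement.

For M/M/1: W = 1/(μ-λ)
Need W ≤ 0.46, so 1/(μ-λ) ≤ 0.46
μ - λ ≥ 1/0.46 = 2.1739
μ ≥ 14.6 + 2.1739 = 16.7739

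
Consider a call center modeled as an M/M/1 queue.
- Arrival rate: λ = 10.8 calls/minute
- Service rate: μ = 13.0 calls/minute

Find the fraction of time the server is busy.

Server utilization: ρ = λ/μ
ρ = 10.8/13.0 = 0.8308
The server is busy 83.08% of the time.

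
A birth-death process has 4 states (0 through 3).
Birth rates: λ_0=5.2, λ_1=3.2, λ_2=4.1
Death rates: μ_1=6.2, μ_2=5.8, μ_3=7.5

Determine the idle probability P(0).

Ratios P(n)/P(0) = (λ₀···λₙ₋₁)/(μ₁···μₙ):
P(1)/P(0) = (5.2)/(6.2) = 0.8387
P(2)/P(0) = (5.2×3.2)/(6.2×5.8) = 0.4627
P(3)/P(0) = (5.2×3.2×4.1)/(6.2×5.8×7.5) = 0.2530

Normalization: ∑ P(n) = 1
P(0) × (1.0000 + 0.8387 + 0.4627 + 0.2530) = 1
P(0) × 2.5544 = 1
P(0) = 1/2.5544 = 0.3915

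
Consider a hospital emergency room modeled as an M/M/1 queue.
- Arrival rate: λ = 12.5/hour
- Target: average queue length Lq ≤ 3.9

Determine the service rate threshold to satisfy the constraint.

For M/M/1: Lq = λ²/(μ(μ-λ))
Need Lq ≤ 3.9, i.e. μ(μ-λ) ≥ λ²/3.9
μ² - 12.5μ - 156.25/3.9 ≥ 0  →  μ² - 12.5μ - 40.0641 ≥ 0
Quadratic formula (positive root): μ = [λ + √(λ² + 4×40.0641)]/2
Discriminant: 156.25 + 4×40.0641 = 316.5064, √316.5064 = 17.7906
μ ≥ (12.5 + 17.7906)/2 = 15.1453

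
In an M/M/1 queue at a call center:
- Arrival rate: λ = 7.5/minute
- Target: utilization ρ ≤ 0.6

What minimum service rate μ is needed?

ρ = λ/μ, so μ = λ/ρ
μ ≥ 7.5/0.6 = 12.5000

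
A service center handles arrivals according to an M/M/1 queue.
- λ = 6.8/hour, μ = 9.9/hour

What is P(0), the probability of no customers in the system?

ρ = λ/μ = 6.8/9.9 = 0.6869
P(0) = 1 - ρ = 1 - 0.6869 = 0.3131
The server is idle 31.31% of the time.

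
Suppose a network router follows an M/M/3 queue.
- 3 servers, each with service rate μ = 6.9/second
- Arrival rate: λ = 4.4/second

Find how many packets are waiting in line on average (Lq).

Traffic intensity: ρ = λ/(cμ) = 4.4/(3×6.9) = 0.2126
Since ρ = 0.2126 < 1, system is stable.
Offered load a = λ/μ = cρ = 4.4/6.9 = 0.6377
P₀ = [ Σₙ₌₀^2 aⁿ/n! + a^3/(3!(1-ρ)) ]⁻¹
Σ = a^0/0! + a^1/1! + a^2/2! = 1.0000 + 0.6377 + 0.2033 = 1.8410
a^3/(3!(1-ρ)) = 0.25930/(6 × 0.78744) = 0.05488
P₀ = 1/(1.8410 + 0.05488) = 0.5275
Lq = P₀·a^3·ρ / (3!(1-ρ)²) = 0.52746 × 0.25930 × 0.21256 / (6 × 0.62006) = 0.007814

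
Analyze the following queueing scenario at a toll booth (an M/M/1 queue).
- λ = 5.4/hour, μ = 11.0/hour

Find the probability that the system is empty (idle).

ρ = λ/μ = 5.4/11.0 = 0.4909
P(0) = 1 - ρ = 1 - 0.4909 = 0.5091
The server is idle 50.91% of the time.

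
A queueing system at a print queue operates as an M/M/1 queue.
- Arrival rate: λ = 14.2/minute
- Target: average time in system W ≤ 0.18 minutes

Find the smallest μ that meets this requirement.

For M/M/1: W = 1/(μ-λ)
Need W ≤ 0.18, so 1/(μ-λ) ≤ 0.18
μ - λ ≥ 1/0.18 = 5.5556
μ ≥ 14.2 + 5.5556 = 19.7556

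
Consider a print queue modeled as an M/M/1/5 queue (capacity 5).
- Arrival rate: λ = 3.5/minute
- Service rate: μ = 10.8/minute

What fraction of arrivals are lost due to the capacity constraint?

ρ = λ/μ = 3.5/10.8 = 0.32407
P₀ = (1-ρ)/(1-ρ^(K+1)) = (1-0.32407)/(1-0.32407^6) = 0.6759/0.9988 = 0.6767
P_K = P₀×ρ^K = 0.6767 × 0.32407^5 = 0.6767 × 0.003574 = 0.002419
Blocking probability = 0.24%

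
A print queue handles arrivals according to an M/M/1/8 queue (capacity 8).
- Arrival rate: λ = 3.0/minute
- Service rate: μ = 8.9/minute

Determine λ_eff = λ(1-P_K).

ρ = λ/μ = 3.0/8.9 = 0.33708
P₀ = (1-ρ)/(1-ρ^(K+1)) = (1-0.33708)/(1-0.33708^9) = 0.6629/0.9999 = 0.6630
P_K = P₀×ρ^K = 0.6630 × 0.33708^8 = 0.6630 × 0.0001667 = 0.0001105
λ_eff = λ(1-P_K) = 3.0 × (1 - 0.0001105) = 3.0 × 0.9999 = 2.9997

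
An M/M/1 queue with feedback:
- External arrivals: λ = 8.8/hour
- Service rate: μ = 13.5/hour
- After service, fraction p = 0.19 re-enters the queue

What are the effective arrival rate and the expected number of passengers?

Effective arrival rate: λ_eff = λ/(1-p) = 8.8/(1-0.19) = 8.8/0.81 = 10.864198
ρ = λ_eff/μ = 10.864198/13.5 = 0.804755
L = ρ/(1-ρ) = 0.804755/(1-0.804755) = 4.1218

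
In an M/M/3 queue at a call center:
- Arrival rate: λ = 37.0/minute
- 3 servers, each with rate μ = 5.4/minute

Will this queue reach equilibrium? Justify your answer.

Stability requires ρ = λ/(cμ) < 1
ρ = 37.0/(3 × 5.4) = 37.0/16.20 = 2.2840
Since 2.2840 ≥ 1, the system is UNSTABLE.
Need c > λ/μ = 37.0/5.4 = 6.85.
Minimum servers needed: c = 7.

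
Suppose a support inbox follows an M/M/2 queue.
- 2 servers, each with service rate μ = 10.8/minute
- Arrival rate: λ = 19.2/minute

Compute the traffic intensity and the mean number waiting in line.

Traffic intensity: ρ = λ/(cμ) = 19.2/(2×10.8) = 0.8889
Since ρ = 0.8889 < 1, system is stable.
Offered load a = λ/μ = cρ = 19.2/10.8 = 1.7778
P₀ = [ Σₙ₌₀^1 aⁿ/n! + a^2/(2!(1-ρ)) ]⁻¹
Σ = a^0/0! + a^1/1! = 1.0000 + 1.7778 = 2.7778
a^2/(2!(1-ρ)) = 3.16049/(2 × 0.111111) = 14.2222
P₀ = 1/(2.7778 + 14.2222) = 0.05882
Lq = P₀·a^2·ρ / (2!(1-ρ)²) = 0.0588235 × 3.16049 × 0.888889 / (2 × 0.0123457) = 6.6928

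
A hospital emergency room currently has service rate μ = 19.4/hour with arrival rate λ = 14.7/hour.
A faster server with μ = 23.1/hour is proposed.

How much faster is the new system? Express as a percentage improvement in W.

System 1: ρ₁ = 14.7/19.4 = 0.7577, W₁ = 1/(19.4-14.7) = 0.21277
System 2: ρ₂ = 14.7/23.1 = 0.6364, W₂ = 1/(23.1-14.7) = 0.11905
Improvement: (W₁-W₂)/W₁ = (0.21277-0.11905)/0.21277 = 44.05%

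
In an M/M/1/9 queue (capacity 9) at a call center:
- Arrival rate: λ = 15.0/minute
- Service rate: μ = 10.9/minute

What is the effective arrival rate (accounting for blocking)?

ρ = λ/μ = 15.0/10.9 = 1.37615
P₀ = (1-ρ)/(1-ρ^(K+1)) = (1-1.37615)/(1-1.37615^10) = -0.3761/-23.3589 = 0.01610
P_K = P₀×ρ^K = 0.01610 × 1.37615^9 = 0.01610 × 17.7008 = 0.2850
λ_eff = λ(1-P_K) = 15.0 × (1 - 0.285035) = 15.0 × 0.714965 = 10.7245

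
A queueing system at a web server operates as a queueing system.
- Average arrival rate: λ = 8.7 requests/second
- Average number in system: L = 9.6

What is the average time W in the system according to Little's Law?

Little's Law: L = λW, so W = L/λ
W = 9.6/8.7 = 1.1034 seconds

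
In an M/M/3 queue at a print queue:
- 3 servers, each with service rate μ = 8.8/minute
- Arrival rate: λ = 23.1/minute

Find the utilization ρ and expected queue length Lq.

Traffic intensity: ρ = λ/(cμ) = 23.1/(3×8.8) = 0.8750
Since ρ = 0.8750 < 1, system is stable.
Offered load a = λ/μ = cρ = 23.1/8.8 = 2.6250
P₀ = [ Σₙ₌₀^2 aⁿ/n! + a^3/(3!(1-ρ)) ]⁻¹
Σ = a^0/0! + a^1/1! + a^2/2! = 1.0000 + 2.6250 + 3.4453 = 7.0703
a^3/(3!(1-ρ)) = 18.0879/(6 × 0.1250) = 24.1172
P₀ = 1/(7.0703 + 24.1172) = 0.03206
Lq = P₀·a^3·ρ / (3!(1-ρ)²) = 0.032064 × 18.0879 × 0.87500 / (6 × 0.015625) = 5.4131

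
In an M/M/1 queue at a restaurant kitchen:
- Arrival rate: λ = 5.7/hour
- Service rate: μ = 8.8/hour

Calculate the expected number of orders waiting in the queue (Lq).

ρ = λ/μ = 5.7/8.8 = 0.6477
For M/M/1: Lq = λ²/(μ(μ-λ))
Lq = 32.49/(8.8 × 3.10)
Lq = 1.1910 orders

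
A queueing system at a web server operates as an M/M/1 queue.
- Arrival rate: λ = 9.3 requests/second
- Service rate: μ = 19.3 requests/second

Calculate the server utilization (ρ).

Server utilization: ρ = λ/μ
ρ = 9.3/19.3 = 0.4819
The server is busy 48.19% of the time.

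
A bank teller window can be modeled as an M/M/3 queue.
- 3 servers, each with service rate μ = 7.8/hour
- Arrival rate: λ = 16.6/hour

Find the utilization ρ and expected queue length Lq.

Traffic intensity: ρ = λ/(cμ) = 16.6/(3×7.8) = 0.7094
Since ρ = 0.7094 < 1, system is stable.
Offered load a = λ/μ = cρ = 16.6/7.8 = 2.1282
P₀ = [ Σₙ₌₀^2 aⁿ/n! + a^3/(3!(1-ρ)) ]⁻¹
Σ = a^0/0! + a^1/1! + a^2/2! = 1.0000 + 2.1282 + 2.2646 = 5.3928
a^3/(3!(1-ρ)) = 9.63919/(6 × 0.290598) = 5.5284
P₀ = 1/(5.3928 + 5.5284) = 0.09157
Lq = P₀·a^3·ρ / (3!(1-ρ)²) = 0.091565 × 9.6392 × 0.70940 / (6 × 0.084447) = 1.2357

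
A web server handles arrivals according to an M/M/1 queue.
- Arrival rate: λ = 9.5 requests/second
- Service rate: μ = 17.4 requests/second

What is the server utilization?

Server utilization: ρ = λ/μ
ρ = 9.5/17.4 = 0.5460
The server is busy 54.60% of the time.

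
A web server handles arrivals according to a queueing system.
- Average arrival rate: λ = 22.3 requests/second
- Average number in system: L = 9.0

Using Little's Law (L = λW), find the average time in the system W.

Little's Law: L = λW, so W = L/λ
W = 9.0/22.3 = 0.4036 seconds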